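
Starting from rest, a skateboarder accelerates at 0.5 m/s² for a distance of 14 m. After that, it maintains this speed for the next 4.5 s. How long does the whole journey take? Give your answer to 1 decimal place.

Phase 1 (accelerating): v₀ = 0 m/s, a = 0.5 m/s².
v² = v₀² + 2aΔx = 0² + 2·0.5·14 = 14.0 → v = 3.74 m/s
t = (v − v₀)/a = (3.74 − 0)/0.5 = 7.48 s

Phase 2 (constant speed): v₀ = 3.74 m/s, a = 0 m/s².
v = v₀ + at = 3.74 + (0)(4.5) = 3.74 m/s
Δx = v₀t + ½at² = 3.74·4.5 + 0.5·0·4.5² = 16.8 m
Total time = 7.48 + 4.50 = 12.0 s

12.0 s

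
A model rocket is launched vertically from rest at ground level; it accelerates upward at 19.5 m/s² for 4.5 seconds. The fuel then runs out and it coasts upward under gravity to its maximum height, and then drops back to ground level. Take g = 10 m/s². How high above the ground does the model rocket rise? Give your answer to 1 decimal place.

Phase 1 (powered ascent): v₀ = 0 m/s, a = 19.5 m/s².
v = v₀ + at = 0 + (19.5)(4.5) = 87.8 m/s
Δx = v₀t + ½at² = 0·4.5 + 0.5·19.5·4.5² = 197 m

Phase 2 (coasting upward): v₀ = 87.8 m/s, a = -10 m/s².
v = v₀ + at → t = (0 − 87.8) / -10 = 8.78 s
v² = v₀² + 2aΔx → Δx = (0² − 87.8²)/(2·-10) = 385 m
Maximum height = 197 + 385 = 582 m

582.4 m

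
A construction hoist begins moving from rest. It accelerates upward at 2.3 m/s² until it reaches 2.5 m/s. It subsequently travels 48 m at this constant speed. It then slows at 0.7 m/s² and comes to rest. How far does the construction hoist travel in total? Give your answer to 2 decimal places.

53.82 m

Phase 1 (accelerating): v₀ = 0 m/s, a = 2.3 m/s².
v = v₀ + at → t = (2.5 − 0) / 2.3 = 1.09 s
v² = v₀² + 2aΔx → Δx = (2.5² − 0²)/(2·2.3) = 1.36 m

Phase 2 (constant speed): v₀ = 2.50 m/s, a = 0 m/s².
Constant speed: t = d/v = 48/2.50 = 19.2 s

Phase 3 (decelerating): v₀ = 2.50 m/s, a = -0.7 m/s².
v = v₀ + at → t = (0 − 2.50) / -0.7 = 3.57 s
v² = v₀² + 2aΔx → Δx = (0² − 2.50²)/(2·-0.7) = 4.46 m
Total distance = 1.36 + 48.0 + 4.46 = 53.8 m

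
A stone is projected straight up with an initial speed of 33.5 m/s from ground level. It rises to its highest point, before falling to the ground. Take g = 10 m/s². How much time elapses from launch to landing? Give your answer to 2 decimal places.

Phase 1 (rising): v₀ = 33.5 m/s, a = -10 m/s².
v = v₀ + at → t = (0 − 33.5) / -10 = 3.35 s
v² = v₀² + 2aΔx → Δx = (0² − 33.5²)/(2·-10) = 56.1 m

Phase 2 (falling): v₀ = 0 m/s, a = -10 m/s².
Falls 56.1 m from rest: t = √(2·56.1/10) = 3.35 s; v = g·t = 33.5 m/s.
Total time = 3.35 + 3.35 = 6.70 s

6.70 s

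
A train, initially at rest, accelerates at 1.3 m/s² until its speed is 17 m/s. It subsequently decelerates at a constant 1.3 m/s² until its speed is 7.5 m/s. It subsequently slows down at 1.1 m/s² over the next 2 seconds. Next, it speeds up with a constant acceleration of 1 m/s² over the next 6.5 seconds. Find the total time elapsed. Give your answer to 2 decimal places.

Phase 1 (accelerating): v₀ = 0 m/s, a = 1.3 m/s².
v = v₀ + at → t = (17 − 0) / 1.3 = 13.1 s
v² = v₀² + 2aΔx → Δx = (17² − 0²)/(2·1.3) = 111 m

Phase 2 (decelerating): v₀ = 17.0 m/s, a = -1.3 m/s².
v = v₀ + at → t = (7.5 − 17.0) / -1.3 = 7.31 s
v² = v₀² + 2aΔx → Δx = (7.5² − 17.0²)/(2·-1.3) = 89.5 m

Phase 3 (decelerating): v₀ = 7.50 m/s, a = -1.1 m/s².
v = v₀ + at = 7.50 + (-1.1)(2) = 5.30 m/s
Δx = v₀t + ½at² = 7.50·2 + 0.5·-1.1·2² = 12.8 m

Phase 4 (accelerating): v₀ = 5.30 m/s, a = 1 m/s².
v = v₀ + at = 5.30 + (1)(6.5) = 11.8 m/s
Δx = v₀t + ½at² = 5.30·6.5 + 0.5·1·6.5² = 55.6 m
Total time = 13.1 + 7.31 + 2.00 + 6.50 = 28.9 s

28.88 s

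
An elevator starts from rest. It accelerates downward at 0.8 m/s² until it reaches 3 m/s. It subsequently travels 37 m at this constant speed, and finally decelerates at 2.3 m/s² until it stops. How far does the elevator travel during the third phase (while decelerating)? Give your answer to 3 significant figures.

1.96 m

Phase 1 (accelerating): v₀ = 0 m/s, a = 0.8 m/s².
v = v₀ + at → t = (3 − 0) / 0.8 = 3.75 s
v² = v₀² + 2aΔx → Δx = (3² − 0²)/(2·0.8) = 5.62 m

Phase 2 (constant speed): v₀ = 3.00 m/s, a = 0 m/s².
Constant speed: t = d/v = 37/3.00 = 12.3 s

Phase 3 (decelerating): v₀ = 3.00 m/s, a = -2.3 m/s².
v = v₀ + at → t = (0 − 3.00) / -2.3 = 1.30 s
v² = v₀² + 2aΔx → Δx = (0² − 3.00²)/(2·-2.3) = 1.96 m
Distance in phase 3 = 1.96 m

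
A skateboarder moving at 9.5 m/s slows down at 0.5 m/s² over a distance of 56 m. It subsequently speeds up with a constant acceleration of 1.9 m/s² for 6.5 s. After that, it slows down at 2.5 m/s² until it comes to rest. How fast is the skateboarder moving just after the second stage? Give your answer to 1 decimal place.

Phase 1 (decelerating): v₀ = 9.50 m/s, a = -0.5 m/s².
v² = v₀² + 2aΔx = 9.50² + 2·-0.5·56 = 34.2 → v = 5.85 m/s
t = (v − v₀)/a = (5.85 − 9.50)/-0.5 = 7.30 s

Phase 2 (accelerating): v₀ = 5.85 m/s, a = 1.9 m/s².
v = v₀ + at = 5.85 + (1.9)(6.5) = 18.2 m/s
Δx = v₀t + ½at² = 5.85·6.5 + 0.5·1.9·6.5² = 78.2 m
Speed at end of phase 2 = 18.2 m/s

18.2 m/s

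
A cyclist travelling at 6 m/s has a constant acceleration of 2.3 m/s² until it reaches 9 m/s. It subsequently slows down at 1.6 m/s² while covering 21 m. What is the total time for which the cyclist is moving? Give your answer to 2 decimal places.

4.61 s

Phase 1 (accelerating): v₀ = 6.00 m/s, a = 2.3 m/s².
v = v₀ + at → t = (9 − 6.00) / 2.3 = 1.30 s
v² = v₀² + 2aΔx → Δx = (9² − 6.00²)/(2·2.3) = 9.78 m

Phase 2 (decelerating): v₀ = 9.00 m/s, a = -1.6 m/s².
v² = v₀² + 2aΔx = 9.00² + 2·-1.6·21 = 13.8 → v = 3.71 m/s
t = (v − v₀)/a = (3.71 − 9.00)/-1.6 = 3.30 s
Total time = 1.30 + 3.30 = 4.61 s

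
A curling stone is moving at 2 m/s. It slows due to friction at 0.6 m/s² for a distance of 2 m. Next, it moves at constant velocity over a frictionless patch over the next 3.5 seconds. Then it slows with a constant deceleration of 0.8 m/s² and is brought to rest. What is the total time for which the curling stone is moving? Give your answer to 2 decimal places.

6.31 s

Phase 1 (decelerating): v₀ = 2.00 m/s, a = -0.6 m/s².
v² = v₀² + 2aΔx = 2.00² + 2·-0.6·2 = 1.60 → v = 1.26 m/s
t = (v − v₀)/a = (1.26 − 2.00)/-0.6 = 1.23 s

Phase 2 (constant speed): v₀ = 1.26 m/s, a = 0 m/s².
v = v₀ + at = 1.26 + (0)(3.5) = 1.26 m/s
Δx = v₀t + ½at² = 1.26·3.5 + 0.5·0·3.5² = 4.43 m

Phase 3 (decelerating): v₀ = 1.26 m/s, a = -0.8 m/s².
v = v₀ + at → t = (0 − 1.26) / -0.8 = 1.58 s
v² = v₀² + 2aΔx → Δx = (0² − 1.26²)/(2·-0.8) = 1.00 m
Total time = 1.23 + 3.50 + 1.58 = 6.31 s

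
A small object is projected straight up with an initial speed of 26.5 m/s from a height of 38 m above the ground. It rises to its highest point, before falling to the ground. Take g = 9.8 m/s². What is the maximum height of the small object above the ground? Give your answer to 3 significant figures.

Phase 1 (rising): v₀ = 26.5 m/s, a = -9.8 m/s².
v = v₀ + at → t = (0 − 26.5) / -9.8 = 2.70 s
v² = v₀² + 2aΔx → Δx = (0² − 26.5²)/(2·-9.8) = 35.8 m
Maximum height = 38 + 35.8 = 73.8 m

73.8 m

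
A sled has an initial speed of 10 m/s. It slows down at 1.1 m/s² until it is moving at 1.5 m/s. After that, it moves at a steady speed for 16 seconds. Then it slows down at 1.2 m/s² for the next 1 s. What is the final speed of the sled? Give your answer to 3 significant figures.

0.300 m/s

Phase 1 (decelerating): v₀ = 10.0 m/s, a = -1.1 m/s².
v = v₀ + at → t = (1.5 − 10.0) / -1.1 = 7.73 s
v² = v₀² + 2aΔx → Δx = (1.5² − 10.0²)/(2·-1.1) = 44.4 m

Phase 2 (constant speed): v₀ = 1.50 m/s, a = 0 m/s².
v = v₀ + at = 1.50 + (0)(16) = 1.50 m/s
Δx = v₀t + ½at² = 1.50·16 + 0.5·0·16² = 24.0 m

Phase 3 (decelerating): v₀ = 1.50 m/s, a = -1.2 m/s².
v = v₀ + at = 1.50 + (-1.2)(1) = 0.300 m/s
Δx = v₀t + ½at² = 1.50·1 + 0.5·-1.2·1² = 0.900 m
Final speed = 0.300 m/s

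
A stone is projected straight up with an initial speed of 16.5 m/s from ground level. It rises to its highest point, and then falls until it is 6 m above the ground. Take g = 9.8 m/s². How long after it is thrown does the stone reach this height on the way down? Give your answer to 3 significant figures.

2.95 s

Phase 1 (rising): v₀ = 16.5 m/s, a = -9.8 m/s².
v = v₀ + at → t = (0 − 16.5) / -9.8 = 1.68 s
v² = v₀² + 2aΔx → Δx = (0² − 16.5²)/(2·-9.8) = 13.9 m

Phase 2 (falling): v₀ = 0 m/s, a = -9.8 m/s².
Falls 7.89 m from rest: t = √(2·7.89/9.8) = 1.27 s; v = g·t = 12.4 m/s.
Total time = 1.68 + 1.27 = 2.95 s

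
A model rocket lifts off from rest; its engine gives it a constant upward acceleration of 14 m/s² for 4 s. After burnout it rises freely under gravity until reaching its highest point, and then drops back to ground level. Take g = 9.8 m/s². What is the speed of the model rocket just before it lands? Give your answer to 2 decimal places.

Phase 1 (powered ascent): v₀ = 0 m/s, a = 14 m/s².
v = v₀ + at = 0 + (14)(4) = 56.0 m/s
Δx = v₀t + ½at² = 0·4 + 0.5·14·4² = 112 m

Phase 2 (coasting upward): v₀ = 56.0 m/s, a = -9.8 m/s².
v = v₀ + at → t = (0 − 56.0) / -9.8 = 5.71 s
v² = v₀² + 2aΔx → Δx = (0² − 56.0²)/(2·-9.8) = 160 m

Phase 3 (free fall): v₀ = 0 m/s, a = -9.8 m/s².
Falls 272 m from rest: t = √(2·272/9.8) = 7.45 s; v = g·t = 73.0 m/s.
Impact speed = 73.0 m/s

73.02 m/s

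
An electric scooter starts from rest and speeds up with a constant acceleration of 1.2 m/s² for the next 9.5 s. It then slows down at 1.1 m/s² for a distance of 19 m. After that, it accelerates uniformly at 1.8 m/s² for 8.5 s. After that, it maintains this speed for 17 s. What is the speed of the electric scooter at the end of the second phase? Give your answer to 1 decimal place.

9.4 m/s

Phase 1 (accelerating): v₀ = 0 m/s, a = 1.2 m/s².
v = v₀ + at = 0 + (1.2)(9.5) = 11.4 m/s
Δx = v₀t + ½at² = 0·9.5 + 0.5·1.2·9.5² = 54.1 m

Phase 2 (decelerating): v₀ = 11.4 m/s, a = -1.1 m/s².
v² = v₀² + 2aΔx = 11.4² + 2·-1.1·19 = 88.2 → v = 9.39 m/s
t = (v − v₀)/a = (9.39 − 11.4)/-1.1 = 1.83 s
Speed at end of phase 2 = 9.39 m/s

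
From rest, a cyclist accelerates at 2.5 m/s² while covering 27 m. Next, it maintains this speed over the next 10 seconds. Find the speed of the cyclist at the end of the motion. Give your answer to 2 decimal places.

11.62 m/s

Phase 1 (accelerating): v₀ = 0 m/s, a = 2.5 m/s².
v² = v₀² + 2aΔx = 0² + 2·2.5·27 = 135 → v = 11.6 m/s
t = (v − v₀)/a = (11.6 − 0)/2.5 = 4.65 s

Phase 2 (constant speed): v₀ = 11.6 m/s, a = 0 m/s².
v = v₀ + at = 11.6 + (0)(10) = 11.6 m/s
Δx = v₀t + ½at² = 11.6·10 + 0.5·0·10² = 116 m
Final speed = 11.6 m/s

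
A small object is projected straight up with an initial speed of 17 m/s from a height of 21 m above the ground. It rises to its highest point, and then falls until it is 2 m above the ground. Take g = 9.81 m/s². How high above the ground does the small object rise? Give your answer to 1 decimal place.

Phase 1 (rising): v₀ = 17.0 m/s, a = -9.81 m/s².
v = v₀ + at → t = (0 − 17.0) / -9.81 = 1.73 s
v² = v₀² + 2aΔx → Δx = (0² − 17.0²)/(2·-9.81) = 14.7 m
Maximum height = 21 + 14.7 = 35.7 m

35.7 m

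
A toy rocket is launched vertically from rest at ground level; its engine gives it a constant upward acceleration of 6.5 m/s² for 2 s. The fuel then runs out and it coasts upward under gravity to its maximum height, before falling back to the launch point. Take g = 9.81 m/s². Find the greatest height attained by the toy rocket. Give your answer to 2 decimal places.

21.61 m

Phase 1 (powered ascent): v₀ = 0 m/s, a = 6.5 m/s².
v = v₀ + at = 0 + (6.5)(2) = 13.0 m/s
Δx = v₀t + ½at² = 0·2 + 0.5·6.5·2² = 13.0 m

Phase 2 (coasting upward): v₀ = 13.0 m/s, a = -9.81 m/s².
v = v₀ + at → t = (0 − 13.0) / -9.81 = 1.33 s
v² = v₀² + 2aΔx → Δx = (0² − 13.0²)/(2·-9.81) = 8.61 m
Maximum height = 13.0 + 8.61 = 21.6 m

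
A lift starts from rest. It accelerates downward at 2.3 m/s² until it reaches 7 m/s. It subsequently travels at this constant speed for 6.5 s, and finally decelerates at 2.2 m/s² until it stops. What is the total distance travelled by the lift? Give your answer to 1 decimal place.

Phase 1 (accelerating): v₀ = 0 m/s, a = 2.3 m/s².
v = v₀ + at → t = (7 − 0) / 2.3 = 3.04 s
v² = v₀² + 2aΔx → Δx = (7² − 0²)/(2·2.3) = 10.7 m

Phase 2 (constant speed): v₀ = 7.00 m/s, a = 0 m/s².
v = v₀ + at = 7.00 + (0)(6.5) = 7.00 m/s
Δx = v₀t + ½at² = 7.00·6.5 + 0.5·0·6.5² = 45.5 m

Phase 3 (decelerating): v₀ = 7.00 m/s, a = -2.2 m/s².
v = v₀ + at → t = (0 − 7.00) / -2.2 = 3.18 s
v² = v₀² + 2aΔx → Δx = (0² − 7.00²)/(2·-2.2) = 11.1 m
Total distance = 10.7 + 45.5 + 11.1 = 67.3 m

67.3 m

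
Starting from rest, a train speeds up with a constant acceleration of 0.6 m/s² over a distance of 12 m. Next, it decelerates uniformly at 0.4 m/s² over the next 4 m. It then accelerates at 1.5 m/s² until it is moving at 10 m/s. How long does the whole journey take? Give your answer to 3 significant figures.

11.9 s

Phase 1 (accelerating): v₀ = 0 m/s, a = 0.6 m/s².
v² = v₀² + 2aΔx = 0² + 2·0.6·12 = 14.4 → v = 3.79 m/s
t = (v − v₀)/a = (3.79 − 0)/0.6 = 6.32 s

Phase 2 (decelerating): v₀ = 3.79 m/s, a = -0.4 m/s².
v² = v₀² + 2aΔx = 3.79² + 2·-0.4·4 = 11.2 → v = 3.35 m/s
t = (v − v₀)/a = (3.35 − 3.79)/-0.4 = 1.12 s

Phase 3 (accelerating): v₀ = 3.35 m/s, a = 1.5 m/s².
v = v₀ + at → t = (10 − 3.35) / 1.5 = 4.44 s
v² = v₀² + 2aΔx → Δx = (10² − 3.35²)/(2·1.5) = 29.6 m
Total time = 6.32 + 1.12 + 4.44 = 11.9 s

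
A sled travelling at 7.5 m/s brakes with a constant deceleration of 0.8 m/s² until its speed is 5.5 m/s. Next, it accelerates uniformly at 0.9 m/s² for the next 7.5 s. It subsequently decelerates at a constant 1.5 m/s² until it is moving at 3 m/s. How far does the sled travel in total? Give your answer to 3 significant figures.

Phase 1 (decelerating): v₀ = 7.50 m/s, a = -0.8 m/s².
v = v₀ + at → t = (5.5 − 7.50) / -0.8 = 2.50 s
v² = v₀² + 2aΔx → Δx = (5.5² − 7.50²)/(2·-0.8) = 16.2 m

Phase 2 (accelerating): v₀ = 5.50 m/s, a = 0.9 m/s².
v = v₀ + at = 5.50 + (0.9)(7.5) = 12.2 m/s
Δx = v₀t + ½at² = 5.50·7.5 + 0.5·0.9·7.5² = 66.6 m

Phase 3 (decelerating): v₀ = 12.2 m/s, a = -1.5 m/s².
v = v₀ + at → t = (3 − 12.2) / -1.5 = 6.17 s
v² = v₀² + 2aΔx → Δx = (3² − 12.2²)/(2·-1.5) = 47.0 m
Total distance = 16.2 + 66.6 + 47.0 = 130 m

130 m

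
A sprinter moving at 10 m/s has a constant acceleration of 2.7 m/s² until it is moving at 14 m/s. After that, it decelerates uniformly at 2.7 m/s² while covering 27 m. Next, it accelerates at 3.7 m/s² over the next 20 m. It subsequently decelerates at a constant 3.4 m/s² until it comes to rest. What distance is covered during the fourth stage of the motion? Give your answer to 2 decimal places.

Phase 1 (accelerating): v₀ = 10.0 m/s, a = 2.7 m/s².
v = v₀ + at → t = (14 − 10.0) / 2.7 = 1.48 s
v² = v₀² + 2aΔx → Δx = (14² − 10.0²)/(2·2.7) = 17.8 m

Phase 2 (decelerating): v₀ = 14.0 m/s, a = -2.7 m/s².
v² = v₀² + 2aΔx = 14.0² + 2·-2.7·27 = 50.2 → v = 7.09 m/s
t = (v − v₀)/a = (7.09 − 14.0)/-2.7 = 2.56 s

Phase 3 (accelerating): v₀ = 7.09 m/s, a = 3.7 m/s².
v² = v₀² + 2aΔx = 7.09² + 2·3.7·20 = 198 → v = 14.1 m/s
t = (v − v₀)/a = (14.1 − 7.09)/3.7 = 1.89 s

Phase 4 (decelerating): v₀ = 14.1 m/s, a = -3.4 m/s².
v = v₀ + at → t = (0 − 14.1) / -3.4 = 4.14 s
v² = v₀² + 2aΔx → Δx = (0² − 14.1²)/(2·-3.4) = 29.1 m
Distance in phase 4 = 29.1 m

29.15 m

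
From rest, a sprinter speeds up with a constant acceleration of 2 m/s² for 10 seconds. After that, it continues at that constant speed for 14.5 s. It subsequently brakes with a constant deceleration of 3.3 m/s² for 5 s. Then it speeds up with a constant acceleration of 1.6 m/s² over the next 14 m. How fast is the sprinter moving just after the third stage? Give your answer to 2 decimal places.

Phase 1 (accelerating): v₀ = 0 m/s, a = 2 m/s².
v = v₀ + at = 0 + (2)(10) = 20.0 m/s
Δx = v₀t + ½at² = 0·10 + 0.5·2·10² = 100 m

Phase 2 (constant speed): v₀ = 20.0 m/s, a = 0 m/s².
v = v₀ + at = 20.0 + (0)(14.5) = 20.0 m/s
Δx = v₀t + ½at² = 20.0·14.5 + 0.5·0·14.5² = 290 m

Phase 3 (decelerating): v₀ = 20.0 m/s, a = -3.3 m/s².
v = v₀ + at = 20.0 + (-3.3)(5) = 3.50 m/s
Δx = v₀t + ½at² = 20.0·5 + 0.5·-3.3·5² = 58.8 m
Speed at end of phase 3 = 3.50 m/s

3.50 m/s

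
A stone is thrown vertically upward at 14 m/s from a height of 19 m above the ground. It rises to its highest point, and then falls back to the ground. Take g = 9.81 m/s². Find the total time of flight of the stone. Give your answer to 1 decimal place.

3.9 s

Phase 1 (rising): v₀ = 14.0 m/s, a = -9.81 m/s².
v = v₀ + at → t = (0 − 14.0) / -9.81 = 1.43 s
v² = v₀² + 2aΔx → Δx = (0² − 14.0²)/(2·-9.81) = 9.99 m

Phase 2 (falling): v₀ = 0 m/s, a = -9.81 m/s².
Falls 29.0 m from rest: t = √(2·29.0/9.81) = 2.43 s; v = g·t = 23.8 m/s.
Total time = 1.43 + 2.43 = 3.86 s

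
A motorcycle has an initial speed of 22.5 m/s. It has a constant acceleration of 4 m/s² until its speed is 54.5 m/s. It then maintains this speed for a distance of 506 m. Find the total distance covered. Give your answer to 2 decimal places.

814.00 m

Phase 1 (accelerating): v₀ = 22.5 m/s, a = 4 m/s².
v = v₀ + at → t = (54.5 − 22.5) / 4 = 8.00 s
v² = v₀² + 2aΔx → Δx = (54.5² − 22.5²)/(2·4) = 308 m

Phase 2 (constant speed): v₀ = 54.5 m/s, a = 0 m/s².
Constant speed: t = d/v = 506/54.5 = 9.28 s
Total distance = 308 + 506 = 814 m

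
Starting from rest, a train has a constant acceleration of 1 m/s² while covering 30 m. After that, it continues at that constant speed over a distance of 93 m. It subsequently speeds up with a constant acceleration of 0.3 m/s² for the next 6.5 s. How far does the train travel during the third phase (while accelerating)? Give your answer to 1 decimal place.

56.7 m

Phase 1 (accelerating): v₀ = 0 m/s, a = 1 m/s².
v² = v₀² + 2aΔx = 0² + 2·1·30 = 60.0 → v = 7.75 m/s
t = (v − v₀)/a = (7.75 − 0)/1 = 7.75 s

Phase 2 (constant speed): v₀ = 7.75 m/s, a = 0 m/s².
Constant speed: t = d/v = 93/7.75 = 12.0 s

Phase 3 (accelerating): v₀ = 7.75 m/s, a = 0.3 m/s².
v = v₀ + at = 7.75 + (0.3)(6.5) = 9.70 m/s
Δx = v₀t + ½at² = 7.75·6.5 + 0.5·0.3·6.5² = 56.7 m
Distance in phase 3 = 56.7 m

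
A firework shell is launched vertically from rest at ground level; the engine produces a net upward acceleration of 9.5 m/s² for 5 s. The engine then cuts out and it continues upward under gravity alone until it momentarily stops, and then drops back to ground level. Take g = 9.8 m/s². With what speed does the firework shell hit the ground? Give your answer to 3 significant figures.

Phase 1 (powered ascent): v₀ = 0 m/s, a = 9.5 m/s².
v = v₀ + at = 0 + (9.5)(5) = 47.5 m/s
Δx = v₀t + ½at² = 0·5 + 0.5·9.5·5² = 119 m

Phase 2 (coasting upward): v₀ = 47.5 m/s, a = -9.8 m/s².
v = v₀ + at → t = (0 − 47.5) / -9.8 = 4.85 s
v² = v₀² + 2aΔx → Δx = (0² − 47.5²)/(2·-9.8) = 115 m

Phase 3 (free fall): v₀ = 0 m/s, a = -9.8 m/s².
Falls 234 m from rest: t = √(2·234/9.8) = 6.91 s; v = g·t = 67.7 m/s.
Impact speed = 67.7 m/s

67.7 m/s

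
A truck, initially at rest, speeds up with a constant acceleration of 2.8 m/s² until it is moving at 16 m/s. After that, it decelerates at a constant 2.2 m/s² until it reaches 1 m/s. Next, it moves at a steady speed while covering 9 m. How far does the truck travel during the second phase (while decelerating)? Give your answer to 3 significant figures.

58.0 m

Phase 1 (accelerating): v₀ = 0 m/s, a = 2.8 m/s².
v = v₀ + at → t = (16 − 0) / 2.8 = 5.71 s
v² = v₀² + 2aΔx → Δx = (16² − 0²)/(2·2.8) = 45.7 m

Phase 2 (decelerating): v₀ = 16.0 m/s, a = -2.2 m/s².
v = v₀ + at → t = (1 − 16.0) / -2.2 = 6.82 s
v² = v₀² + 2aΔx → Δx = (1² − 16.0²)/(2·-2.2) = 58.0 m
Distance in phase 2 = 58.0 m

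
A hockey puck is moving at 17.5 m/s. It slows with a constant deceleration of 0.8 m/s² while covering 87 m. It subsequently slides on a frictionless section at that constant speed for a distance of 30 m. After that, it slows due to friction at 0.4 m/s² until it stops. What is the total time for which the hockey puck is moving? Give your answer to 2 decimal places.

40.35 s

Phase 1 (decelerating): v₀ = 17.5 m/s, a = -0.8 m/s².
v² = v₀² + 2aΔx = 17.5² + 2·-0.8·87 = 167 → v = 12.9 m/s
t = (v − v₀)/a = (12.9 − 17.5)/-0.8 = 5.72 s

Phase 2 (constant speed): v₀ = 12.9 m/s, a = 0 m/s².
Constant speed: t = d/v = 30/12.9 = 2.32 s

Phase 3 (decelerating): v₀ = 12.9 m/s, a = -0.4 m/s².
v = v₀ + at → t = (0 − 12.9) / -0.4 = 32.3 s
v² = v₀² + 2aΔx → Δx = (0² − 12.9²)/(2·-0.4) = 209 m
Total time = 5.72 + 2.32 + 32.3 = 40.4 s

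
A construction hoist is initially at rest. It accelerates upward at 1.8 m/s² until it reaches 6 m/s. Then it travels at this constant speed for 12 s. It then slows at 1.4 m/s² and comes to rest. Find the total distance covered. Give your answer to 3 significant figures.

Phase 1 (accelerating): v₀ = 0 m/s, a = 1.8 m/s².
v = v₀ + at → t = (6 − 0) / 1.8 = 3.33 s
v² = v₀² + 2aΔx → Δx = (6² − 0²)/(2·1.8) = 10.0 m

Phase 2 (constant speed): v₀ = 6.00 m/s, a = 0 m/s².
v = v₀ + at = 6.00 + (0)(12) = 6.00 m/s
Δx = v₀t + ½at² = 6.00·12 + 0.5·0·12² = 72.0 m

Phase 3 (decelerating): v₀ = 6.00 m/s, a = -1.4 m/s².
v = v₀ + at → t = (0 − 6.00) / -1.4 = 4.29 s
v² = v₀² + 2aΔx → Δx = (0² − 6.00²)/(2·-1.4) = 12.9 m
Total distance = 10.0 + 72.0 + 12.9 = 94.9 m

94.9 m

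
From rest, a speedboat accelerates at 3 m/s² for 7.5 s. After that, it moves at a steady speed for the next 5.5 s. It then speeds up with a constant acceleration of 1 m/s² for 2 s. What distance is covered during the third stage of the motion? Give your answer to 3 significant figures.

47.0 m

Phase 1 (accelerating): v₀ = 0 m/s, a = 3 m/s².
v = v₀ + at = 0 + (3)(7.5) = 22.5 m/s
Δx = v₀t + ½at² = 0·7.5 + 0.5·3·7.5² = 84.4 m

Phase 2 (constant speed): v₀ = 22.5 m/s, a = 0 m/s².
v = v₀ + at = 22.5 + (0)(5.5) = 22.5 m/s
Δx = v₀t + ½at² = 22.5·5.5 + 0.5·0·5.5² = 124 m

Phase 3 (accelerating): v₀ = 22.5 m/s, a = 1 m/s².
v = v₀ + at = 22.5 + (1)(2) = 24.5 m/s
Δx = v₀t + ½at² = 22.5·2 + 0.5·1·2² = 47.0 m
Distance in phase 3 = 47.0 m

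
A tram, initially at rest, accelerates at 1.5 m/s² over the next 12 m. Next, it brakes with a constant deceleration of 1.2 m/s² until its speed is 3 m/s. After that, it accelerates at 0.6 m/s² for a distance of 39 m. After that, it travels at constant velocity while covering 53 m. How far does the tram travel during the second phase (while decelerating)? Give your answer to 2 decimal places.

Phase 1 (accelerating): v₀ = 0 m/s, a = 1.5 m/s².
v² = v₀² + 2aΔx = 0² + 2·1.5·12 = 36.0 → v = 6.00 m/s
t = (v − v₀)/a = (6.00 − 0)/1.5 = 4.00 s

Phase 2 (decelerating): v₀ = 6.00 m/s, a = -1.2 m/s².
v = v₀ + at → t = (3 − 6.00) / -1.2 = 2.50 s
v² = v₀² + 2aΔx → Δx = (3² − 6.00²)/(2·-1.2) = 11.2 m
Distance in phase 2 = 11.2 m

11.25 m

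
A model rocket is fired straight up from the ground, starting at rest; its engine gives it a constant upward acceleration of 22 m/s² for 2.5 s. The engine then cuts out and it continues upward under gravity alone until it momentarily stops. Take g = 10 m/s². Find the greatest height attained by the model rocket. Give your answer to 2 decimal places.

Phase 1 (powered ascent): v₀ = 0 m/s, a = 22 m/s².
v = v₀ + at = 0 + (22)(2.5) = 55.0 m/s
Δx = v₀t + ½at² = 0·2.5 + 0.5·22·2.5² = 68.8 m

Phase 2 (coasting upward): v₀ = 55.0 m/s, a = -10 m/s².
v = v₀ + at → t = (0 − 55.0) / -10 = 5.50 s
v² = v₀² + 2aΔx → Δx = (0² − 55.0²)/(2·-10) = 151 m
Maximum height = 68.8 + 151 = 220 m

220.00 m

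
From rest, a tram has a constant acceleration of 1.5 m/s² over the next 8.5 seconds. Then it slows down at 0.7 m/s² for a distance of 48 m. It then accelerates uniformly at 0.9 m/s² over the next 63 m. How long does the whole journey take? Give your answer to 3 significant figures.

Phase 1 (accelerating): v₀ = 0 m/s, a = 1.5 m/s².
v = v₀ + at = 0 + (1.5)(8.5) = 12.8 m/s
Δx = v₀t + ½at² = 0·8.5 + 0.5·1.5·8.5² = 54.2 m

Phase 2 (decelerating): v₀ = 12.8 m/s, a = -0.7 m/s².
v² = v₀² + 2aΔx = 12.8² + 2·-0.7·48 = 95.4 → v = 9.77 m/s
t = (v − v₀)/a = (9.77 − 12.8)/-0.7 = 4.26 s

Phase 3 (accelerating): v₀ = 9.77 m/s, a = 0.9 m/s².
v² = v₀² + 2aΔx = 9.77² + 2·0.9·63 = 209 → v = 14.4 m/s
t = (v − v₀)/a = (14.4 − 9.77)/0.9 = 5.20 s
Total time = 8.50 + 4.26 + 5.20 = 18.0 s

18.0 s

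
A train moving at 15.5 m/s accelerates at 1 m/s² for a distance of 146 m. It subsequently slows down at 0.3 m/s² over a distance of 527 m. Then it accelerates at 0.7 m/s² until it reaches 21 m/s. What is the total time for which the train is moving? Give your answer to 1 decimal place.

Phase 1 (accelerating): v₀ = 15.5 m/s, a = 1 m/s².
v² = v₀² + 2aΔx = 15.5² + 2·1·146 = 532 → v = 23.1 m/s
t = (v − v₀)/a = (23.1 − 15.5)/1 = 7.57 s

Phase 2 (decelerating): v₀ = 23.1 m/s, a = -0.3 m/s².
v² = v₀² + 2aΔx = 23.1² + 2·-0.3·527 = 216 → v = 14.7 m/s
t = (v − v₀)/a = (14.7 − 23.1)/-0.3 = 27.9 s

Phase 3 (accelerating): v₀ = 14.7 m/s, a = 0.7 m/s².
v = v₀ + at → t = (21 − 14.7) / 0.7 = 9.00 s
v² = v₀² + 2aΔx → Δx = (21² − 14.7²)/(2·0.7) = 161 m
Total time = 7.57 + 27.9 + 9.00 = 44.5 s

44.5 s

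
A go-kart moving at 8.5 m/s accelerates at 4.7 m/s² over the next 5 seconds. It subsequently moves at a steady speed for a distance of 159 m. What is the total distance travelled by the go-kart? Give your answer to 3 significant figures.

Phase 1 (accelerating): v₀ = 8.50 m/s, a = 4.7 m/s².
v = v₀ + at = 8.50 + (4.7)(5) = 32.0 m/s
Δx = v₀t + ½at² = 8.50·5 + 0.5·4.7·5² = 101 m

Phase 2 (constant speed): v₀ = 32.0 m/s, a = 0 m/s².
Constant speed: t = d/v = 159/32.0 = 4.97 s
Total distance = 101 + 159 = 260 m

260 m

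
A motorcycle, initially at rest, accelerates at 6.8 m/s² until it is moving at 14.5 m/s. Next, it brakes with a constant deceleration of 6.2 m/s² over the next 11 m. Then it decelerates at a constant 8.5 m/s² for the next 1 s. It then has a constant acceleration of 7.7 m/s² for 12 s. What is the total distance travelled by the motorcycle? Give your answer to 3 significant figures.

Phase 1 (accelerating): v₀ = 0 m/s, a = 6.8 m/s².
v = v₀ + at → t = (14.5 − 0) / 6.8 = 2.13 s
v² = v₀² + 2aΔx → Δx = (14.5² − 0²)/(2·6.8) = 15.5 m

Phase 2 (decelerating): v₀ = 14.5 m/s, a = -6.2 m/s².
v² = v₀² + 2aΔx = 14.5² + 2·-6.2·11 = 73.8 → v = 8.59 m/s
t = (v − v₀)/a = (8.59 − 14.5)/-6.2 = 0.953 s

Phase 3 (decelerating): v₀ = 8.59 m/s, a = -8.5 m/s².
v = v₀ + at = 8.59 + (-8.5)(1) = 0.0936 m/s
Δx = v₀t + ½at² = 8.59·1 + 0.5·-8.5·1² = 4.34 m

Phase 4 (accelerating): v₀ = 0.0936 m/s, a = 7.7 m/s².
v = v₀ + at = 0.0936 + (7.7)(12) = 92.5 m/s
Δx = v₀t + ½at² = 0.0936·12 + 0.5·7.7·12² = 556 m
Total distance = 15.5 + 11.0 + 4.34 + 556 = 586 m

586 m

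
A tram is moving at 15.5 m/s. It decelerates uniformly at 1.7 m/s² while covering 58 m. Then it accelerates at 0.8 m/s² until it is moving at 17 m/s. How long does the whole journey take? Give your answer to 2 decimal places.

Phase 1 (decelerating): v₀ = 15.5 m/s, a = -1.7 m/s².
v² = v₀² + 2aΔx = 15.5² + 2·-1.7·58 = 43.1 → v = 6.56 m/s
t = (v − v₀)/a = (6.56 − 15.5)/-1.7 = 5.26 s

Phase 2 (accelerating): v₀ = 6.56 m/s, a = 0.8 m/s².
v = v₀ + at → t = (17 − 6.56) / 0.8 = 13.0 s
v² = v₀² + 2aΔx → Δx = (17² − 6.56²)/(2·0.8) = 154 m
Total time = 5.26 + 13.0 = 18.3 s

18.31 s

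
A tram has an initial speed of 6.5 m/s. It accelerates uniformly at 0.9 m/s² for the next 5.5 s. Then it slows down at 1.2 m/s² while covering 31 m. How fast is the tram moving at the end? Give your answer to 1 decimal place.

7.5 m/s

Phase 1 (accelerating): v₀ = 6.50 m/s, a = 0.9 m/s².
v = v₀ + at = 6.50 + (0.9)(5.5) = 11.4 m/s
Δx = v₀t + ½at² = 6.50·5.5 + 0.5·0.9·5.5² = 49.4 m

Phase 2 (decelerating): v₀ = 11.4 m/s, a = -1.2 m/s².
v² = v₀² + 2aΔx = 11.4² + 2·-1.2·31 = 56.7 → v = 7.53 m/s
t = (v − v₀)/a = (7.53 − 11.4)/-1.2 = 3.27 s
Final speed = 7.53 m/s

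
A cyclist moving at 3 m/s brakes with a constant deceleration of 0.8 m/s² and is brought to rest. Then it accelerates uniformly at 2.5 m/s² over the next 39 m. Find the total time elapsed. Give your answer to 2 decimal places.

9.34 s

Phase 1 (decelerating): v₀ = 3.00 m/s, a = -0.8 m/s².
v = v₀ + at → t = (0 − 3.00) / -0.8 = 3.75 s
v² = v₀² + 2aΔx → Δx = (0² − 3.00²)/(2·-0.8) = 5.62 m

Phase 2 (accelerating): v₀ = 0 m/s, a = 2.5 m/s².
v² = v₀² + 2aΔx = 0² + 2·2.5·39 = 195 → v = 14.0 m/s
t = (v − v₀)/a = (14.0 − 0)/2.5 = 5.59 s
Total time = 3.75 + 5.59 = 9.34 s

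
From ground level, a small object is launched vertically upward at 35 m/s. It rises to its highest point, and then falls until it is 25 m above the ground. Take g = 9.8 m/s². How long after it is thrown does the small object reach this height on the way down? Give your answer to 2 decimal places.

6.34 s

Phase 1 (rising): v₀ = 35.0 m/s, a = -9.8 m/s².
v = v₀ + at → t = (0 − 35.0) / -9.8 = 3.57 s
v² = v₀² + 2aΔx → Δx = (0² − 35.0²)/(2·-9.8) = 62.5 m

Phase 2 (falling): v₀ = 0 m/s, a = -9.8 m/s².
Falls 37.5 m from rest: t = √(2·37.5/9.8) = 2.77 s; v = g·t = 27.1 m/s.
Total time = 3.57 + 2.77 = 6.34 s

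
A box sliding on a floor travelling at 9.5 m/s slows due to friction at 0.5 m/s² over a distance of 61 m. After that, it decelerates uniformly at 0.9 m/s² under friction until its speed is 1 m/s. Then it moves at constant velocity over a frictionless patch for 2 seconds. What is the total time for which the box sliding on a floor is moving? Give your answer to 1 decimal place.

Phase 1 (decelerating): v₀ = 9.50 m/s, a = -0.5 m/s².
v² = v₀² + 2aΔx = 9.50² + 2·-0.5·61 = 29.2 → v = 5.41 m/s
t = (v − v₀)/a = (5.41 − 9.50)/-0.5 = 8.18 s

Phase 2 (decelerating): v₀ = 5.41 m/s, a = -0.9 m/s².
v = v₀ + at → t = (1 − 5.41) / -0.9 = 4.90 s
v² = v₀² + 2aΔx → Δx = (1² − 5.41²)/(2·-0.9) = 15.7 m

Phase 3 (constant speed): v₀ = 1.00 m/s, a = 0 m/s².
v = v₀ + at = 1.00 + (0)(2) = 1.00 m/s
Δx = v₀t + ½at² = 1.00·2 + 0.5·0·2² = 2.00 m
Total time = 8.18 + 4.90 + 2.00 = 15.1 s

15.1 s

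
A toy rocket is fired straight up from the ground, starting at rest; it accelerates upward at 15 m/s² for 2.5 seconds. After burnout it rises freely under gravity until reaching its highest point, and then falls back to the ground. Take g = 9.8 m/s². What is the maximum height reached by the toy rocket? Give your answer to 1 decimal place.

118.6 m

Phase 1 (powered ascent): v₀ = 0 m/s, a = 15 m/s².
v = v₀ + at = 0 + (15)(2.5) = 37.5 m/s
Δx = v₀t + ½at² = 0·2.5 + 0.5·15·2.5² = 46.9 m

Phase 2 (coasting upward): v₀ = 37.5 m/s, a = -9.8 m/s².
v = v₀ + at → t = (0 − 37.5) / -9.8 = 3.83 s
v² = v₀² + 2aΔx → Δx = (0² − 37.5²)/(2·-9.8) = 71.7 m
Maximum height = 46.9 + 71.7 = 119 m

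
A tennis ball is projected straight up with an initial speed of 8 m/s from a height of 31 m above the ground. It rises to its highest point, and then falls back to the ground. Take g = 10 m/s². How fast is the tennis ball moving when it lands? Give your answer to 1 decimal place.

26.2 m/s

Phase 1 (rising): v₀ = 8.00 m/s, a = -10 m/s².
v = v₀ + at → t = (0 − 8.00) / -10 = 0.800 s
v² = v₀² + 2aΔx → Δx = (0² − 8.00²)/(2·-10) = 3.20 m

Phase 2 (falling): v₀ = 0 m/s, a = -10 m/s².
Falls 34.2 m from rest: t = √(2·34.2/10) = 2.62 s; v = g·t = 26.2 m/s.
Final speed = 26.2 m/s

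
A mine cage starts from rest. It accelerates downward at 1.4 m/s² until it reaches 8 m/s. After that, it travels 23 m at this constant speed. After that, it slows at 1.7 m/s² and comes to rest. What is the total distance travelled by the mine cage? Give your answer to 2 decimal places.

64.68 m

Phase 1 (accelerating): v₀ = 0 m/s, a = 1.4 m/s².
v = v₀ + at → t = (8 − 0) / 1.4 = 5.71 s
v² = v₀² + 2aΔx → Δx = (8² − 0²)/(2·1.4) = 22.9 m

Phase 2 (constant speed): v₀ = 8.00 m/s, a = 0 m/s².
Constant speed: t = d/v = 23/8.00 = 2.88 s

Phase 3 (decelerating): v₀ = 8.00 m/s, a = -1.7 m/s².
v = v₀ + at → t = (0 − 8.00) / -1.7 = 4.71 s
v² = v₀² + 2aΔx → Δx = (0² − 8.00²)/(2·-1.7) = 18.8 m
Total distance = 22.9 + 23.0 + 18.8 = 64.7 m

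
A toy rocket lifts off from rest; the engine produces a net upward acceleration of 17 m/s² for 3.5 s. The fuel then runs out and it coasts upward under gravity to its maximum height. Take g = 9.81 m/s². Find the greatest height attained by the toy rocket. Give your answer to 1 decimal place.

Phase 1 (powered ascent): v₀ = 0 m/s, a = 17 m/s².
v = v₀ + at = 0 + (17)(3.5) = 59.5 m/s
Δx = v₀t + ½at² = 0·3.5 + 0.5·17·3.5² = 104 m

Phase 2 (coasting upward): v₀ = 59.5 m/s, a = -9.81 m/s².
v = v₀ + at → t = (0 − 59.5) / -9.81 = 6.07 s
v² = v₀² + 2aΔx → Δx = (0² − 59.5²)/(2·-9.81) = 180 m
Maximum height = 104 + 180 = 285 m

284.6 m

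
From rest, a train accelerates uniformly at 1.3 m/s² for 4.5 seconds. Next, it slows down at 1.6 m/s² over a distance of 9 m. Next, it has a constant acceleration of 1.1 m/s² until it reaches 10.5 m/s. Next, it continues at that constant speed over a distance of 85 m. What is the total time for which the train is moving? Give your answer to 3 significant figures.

22.2 s

Phase 1 (accelerating): v₀ = 0 m/s, a = 1.3 m/s².
v = v₀ + at = 0 + (1.3)(4.5) = 5.85 m/s
Δx = v₀t + ½at² = 0·4.5 + 0.5·1.3·4.5² = 13.2 m

Phase 2 (decelerating): v₀ = 5.85 m/s, a = -1.6 m/s².
v² = v₀² + 2aΔx = 5.85² + 2·-1.6·9 = 5.42 → v = 2.33 m/s
t = (v − v₀)/a = (2.33 − 5.85)/-1.6 = 2.20 s

Phase 3 (accelerating): v₀ = 2.33 m/s, a = 1.1 m/s².
v = v₀ + at → t = (10.5 − 2.33) / 1.1 = 7.43 s
v² = v₀² + 2aΔx → Δx = (10.5² − 2.33²)/(2·1.1) = 47.6 m

Phase 4 (constant speed): v₀ = 10.5 m/s, a = 0 m/s².
Constant speed: t = d/v = 85/10.5 = 8.10 s
Total time = 4.50 + 2.20 + 7.43 + 8.10 = 22.2 s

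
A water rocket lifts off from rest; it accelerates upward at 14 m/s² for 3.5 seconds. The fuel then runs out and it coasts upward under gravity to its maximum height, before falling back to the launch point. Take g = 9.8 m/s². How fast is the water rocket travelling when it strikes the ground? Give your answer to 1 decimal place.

Phase 1 (powered ascent): v₀ = 0 m/s, a = 14 m/s².
v = v₀ + at = 0 + (14)(3.5) = 49.0 m/s
Δx = v₀t + ½at² = 0·3.5 + 0.5·14·3.5² = 85.8 m

Phase 2 (coasting upward): v₀ = 49.0 m/s, a = -9.8 m/s².
v = v₀ + at → t = (0 − 49.0) / -9.8 = 5.00 s
v² = v₀² + 2aΔx → Δx = (0² − 49.0²)/(2·-9.8) = 122 m

Phase 3 (free fall): v₀ = 0 m/s, a = -9.8 m/s².
Falls 208 m from rest: t = √(2·208/9.8) = 6.52 s; v = g·t = 63.9 m/s.
Impact speed = 63.9 m/s

63.9 m/s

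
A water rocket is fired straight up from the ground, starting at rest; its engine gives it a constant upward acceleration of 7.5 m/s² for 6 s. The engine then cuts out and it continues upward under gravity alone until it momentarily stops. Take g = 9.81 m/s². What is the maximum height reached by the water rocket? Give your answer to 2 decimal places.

238.21 m

Phase 1 (powered ascent): v₀ = 0 m/s, a = 7.5 m/s².
v = v₀ + at = 0 + (7.5)(6) = 45.0 m/s
Δx = v₀t + ½at² = 0·6 + 0.5·7.5·6² = 135 m

Phase 2 (coasting upward): v₀ = 45.0 m/s, a = -9.81 m/s².
v = v₀ + at → t = (0 − 45.0) / -9.81 = 4.59 s
v² = v₀² + 2aΔx → Δx = (0² − 45.0²)/(2·-9.81) = 103 m
Maximum height = 135 + 103 = 238 m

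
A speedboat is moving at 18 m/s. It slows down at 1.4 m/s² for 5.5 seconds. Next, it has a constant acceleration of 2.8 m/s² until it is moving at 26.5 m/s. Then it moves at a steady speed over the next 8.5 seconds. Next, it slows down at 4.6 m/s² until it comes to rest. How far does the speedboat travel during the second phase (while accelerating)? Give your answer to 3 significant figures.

106 m

Phase 1 (decelerating): v₀ = 18.0 m/s, a = -1.4 m/s².
v = v₀ + at = 18.0 + (-1.4)(5.5) = 10.3 m/s
Δx = v₀t + ½at² = 18.0·5.5 + 0.5·-1.4·5.5² = 77.8 m

Phase 2 (accelerating): v₀ = 10.3 m/s, a = 2.8 m/s².
v = v₀ + at → t = (26.5 − 10.3) / 2.8 = 5.79 s
v² = v₀² + 2aΔx → Δx = (26.5² − 10.3²)/(2·2.8) = 106 m
Distance in phase 2 = 106 m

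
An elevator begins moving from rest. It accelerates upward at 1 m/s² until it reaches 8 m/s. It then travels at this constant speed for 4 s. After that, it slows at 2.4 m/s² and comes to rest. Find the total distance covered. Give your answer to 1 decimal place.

Phase 1 (accelerating): v₀ = 0 m/s, a = 1 m/s².
v = v₀ + at → t = (8 − 0) / 1 = 8.00 s
v² = v₀² + 2aΔx → Δx = (8² − 0²)/(2·1) = 32.0 m

Phase 2 (constant speed): v₀ = 8.00 m/s, a = 0 m/s².
v = v₀ + at = 8.00 + (0)(4) = 8.00 m/s
Δx = v₀t + ½at² = 8.00·4 + 0.5·0·4² = 32.0 m

Phase 3 (decelerating): v₀ = 8.00 m/s, a = -2.4 m/s².
v = v₀ + at → t = (0 − 8.00) / -2.4 = 3.33 s
v² = v₀² + 2aΔx → Δx = (0² − 8.00²)/(2·-2.4) = 13.3 m
Total distance = 32.0 + 32.0 + 13.3 = 77.3 m

77.3 m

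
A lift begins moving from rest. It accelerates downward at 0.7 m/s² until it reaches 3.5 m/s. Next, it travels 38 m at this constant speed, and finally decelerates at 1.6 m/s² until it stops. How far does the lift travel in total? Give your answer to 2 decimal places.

Phase 1 (accelerating): v₀ = 0 m/s, a = 0.7 m/s².
v = v₀ + at → t = (3.5 − 0) / 0.7 = 5.00 s
v² = v₀² + 2aΔx → Δx = (3.5² − 0²)/(2·0.7) = 8.75 m

Phase 2 (constant speed): v₀ = 3.50 m/s, a = 0 m/s².
Constant speed: t = d/v = 38/3.50 = 10.9 s

Phase 3 (decelerating): v₀ = 3.50 m/s, a = -1.6 m/s².
v = v₀ + at → t = (0 − 3.50) / -1.6 = 2.19 s
v² = v₀² + 2aΔx → Δx = (0² − 3.50²)/(2·-1.6) = 3.83 m
Total distance = 8.75 + 38.0 + 3.83 = 50.6 m

50.58 m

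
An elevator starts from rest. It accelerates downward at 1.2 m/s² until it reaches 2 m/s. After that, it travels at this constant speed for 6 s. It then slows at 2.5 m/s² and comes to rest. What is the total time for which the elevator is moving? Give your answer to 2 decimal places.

Phase 1 (accelerating): v₀ = 0 m/s, a = 1.2 m/s².
v = v₀ + at → t = (2 − 0) / 1.2 = 1.67 s
v² = v₀² + 2aΔx → Δx = (2² − 0²)/(2·1.2) = 1.67 m

Phase 2 (constant speed): v₀ = 2.00 m/s, a = 0 m/s².
v = v₀ + at = 2.00 + (0)(6) = 2.00 m/s
Δx = v₀t + ½at² = 2.00·6 + 0.5·0·6² = 12.0 m

Phase 3 (decelerating): v₀ = 2.00 m/s, a = -2.5 m/s².
v = v₀ + at → t = (0 − 2.00) / -2.5 = 0.800 s
v² = v₀² + 2aΔx → Δx = (0² − 2.00²)/(2·-2.5) = 0.800 m
Total time = 1.67 + 6.00 + 0.800 = 8.47 s

8.47 s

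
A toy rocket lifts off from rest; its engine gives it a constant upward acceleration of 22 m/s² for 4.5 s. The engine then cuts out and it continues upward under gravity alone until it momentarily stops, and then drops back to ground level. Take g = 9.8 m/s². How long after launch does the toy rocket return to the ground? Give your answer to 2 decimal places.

Phase 1 (powered ascent): v₀ = 0 m/s, a = 22 m/s².
v = v₀ + at = 0 + (22)(4.5) = 99.0 m/s
Δx = v₀t + ½at² = 0·4.5 + 0.5·22·4.5² = 223 m

Phase 2 (coasting upward): v₀ = 99.0 m/s, a = -9.8 m/s².
v = v₀ + at → t = (0 − 99.0) / -9.8 = 10.1 s
v² = v₀² + 2aΔx → Δx = (0² − 99.0²)/(2·-9.8) = 500 m

Phase 3 (free fall): v₀ = 0 m/s, a = -9.8 m/s².
Falls 723 m from rest: t = √(2·723/9.8) = 12.1 s; v = g·t = 119 m/s.
Total time = 4.50 + 10.1 + 12.1 = 26.7 s

26.75 s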